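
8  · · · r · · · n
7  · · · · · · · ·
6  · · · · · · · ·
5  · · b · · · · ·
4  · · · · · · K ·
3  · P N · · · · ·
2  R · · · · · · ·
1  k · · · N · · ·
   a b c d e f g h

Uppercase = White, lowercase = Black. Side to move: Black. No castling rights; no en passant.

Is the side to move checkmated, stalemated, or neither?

checkmate

Black to move; black king on a1.
In check: yes, from the white rook on a2.
King squares — b1: attacked by Nc3; a2: attacked by Nc3; b2: attacked by Ra2.
Legal moves for Black: none.
In check with no legal moves → checkmate.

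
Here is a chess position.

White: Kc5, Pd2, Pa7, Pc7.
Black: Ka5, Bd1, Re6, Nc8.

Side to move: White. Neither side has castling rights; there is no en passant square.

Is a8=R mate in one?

no

After a8=R: black king on a5; in check: yes, from the white rook on a8.
Black has 2 legal replies: Na7, Ra6.
In check but a legal move exists → not checkmate.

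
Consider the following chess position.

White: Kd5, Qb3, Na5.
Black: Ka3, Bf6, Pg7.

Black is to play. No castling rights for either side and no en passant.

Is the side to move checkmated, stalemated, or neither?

checkmate

Black to move; black king on a3.
In check: yes, from the white queen on b3.
King squares — a2: attacked by Qb3; b2: attacked by Qb3; b3: attacked by Na5; a4: attacked by Qb3; b4: attacked by Qb3.
Legal moves for Black: none.
In check with no legal moves → checkmate.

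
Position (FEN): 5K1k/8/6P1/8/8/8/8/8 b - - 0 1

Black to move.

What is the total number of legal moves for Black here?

0

Black to move; king on h8.
In check: no.
Legal moves: none.
Count: 0.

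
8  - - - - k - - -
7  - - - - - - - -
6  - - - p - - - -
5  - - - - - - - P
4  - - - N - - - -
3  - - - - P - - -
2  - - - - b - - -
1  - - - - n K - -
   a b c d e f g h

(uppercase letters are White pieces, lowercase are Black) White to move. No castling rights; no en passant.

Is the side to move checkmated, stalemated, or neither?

neither

White to move; white king on f1.
In check: yes, from the black bishop on e2.
Legal moves for White: Kf2, Kxe2, Kg1, Kxe1, Nxe2.
White is in check but has 5 legal moves → neither.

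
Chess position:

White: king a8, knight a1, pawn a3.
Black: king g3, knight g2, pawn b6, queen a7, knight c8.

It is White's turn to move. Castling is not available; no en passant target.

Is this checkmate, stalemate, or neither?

checkmate

White to move; white king on a8.
In check: yes, from the black queen on a7.
King squares — a7: attacked by Nc8; b7: attacked by Qa7; b8: attacked by Qa7.
Legal moves for White: none.
In check with no legal moves → checkmate.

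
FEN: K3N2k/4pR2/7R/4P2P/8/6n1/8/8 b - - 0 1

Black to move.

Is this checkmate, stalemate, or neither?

neither

Black to move; black king on h8.
In check: yes, from the white rook on h6.
King squares — g7: attacked by Rf7; h7: attacked by Rh6; g8: available.
Legal moves for Black: Kg8.
Black is in check but has 1 legal move → neither.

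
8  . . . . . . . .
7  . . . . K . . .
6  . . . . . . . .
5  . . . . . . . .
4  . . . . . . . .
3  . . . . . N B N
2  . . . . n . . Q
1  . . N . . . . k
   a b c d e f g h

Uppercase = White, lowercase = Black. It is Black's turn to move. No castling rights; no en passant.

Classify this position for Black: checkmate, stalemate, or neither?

checkmate

Black to move; black king on h1.
In check: yes, from the white queen on h2.
King squares — g1: attacked by Qh2; g2: attacked by Qh2; h2: attacked by Nf3.
Legal moves for Black: none.
In check with no legal moves → checkmate.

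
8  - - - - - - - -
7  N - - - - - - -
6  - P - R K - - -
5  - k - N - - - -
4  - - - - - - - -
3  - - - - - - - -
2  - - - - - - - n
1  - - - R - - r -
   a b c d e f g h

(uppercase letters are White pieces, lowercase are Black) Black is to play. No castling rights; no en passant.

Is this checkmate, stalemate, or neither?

neither

Black to move; black king on b5.
In check: yes, from the white knight on a7.
Legal moves for Black: Ka6, Kc5, Ka5, Kc4, Ka4.
Black is in check but has 5 legal moves → neither.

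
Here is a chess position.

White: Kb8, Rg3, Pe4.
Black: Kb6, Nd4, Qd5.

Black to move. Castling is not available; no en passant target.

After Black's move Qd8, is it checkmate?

yes

After Qd8: white king on b8; in check: yes, from the black queen on d8.
King squares — a7: attacked by Kb6; b7: attacked by Kb6; c7: attacked by Kb6; a8: attacked by Qd8; c8: attacked by Qd8.
White has no legal moves → checkmate.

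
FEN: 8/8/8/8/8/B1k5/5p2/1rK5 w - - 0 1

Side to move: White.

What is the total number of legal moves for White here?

1

White to move; king on c1.
In check: yes, from the black rook on b1.
Legal moves: Kxb1.
Count: 1.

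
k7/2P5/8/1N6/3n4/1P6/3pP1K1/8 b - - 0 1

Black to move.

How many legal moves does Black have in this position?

Black to move; king on a8.
In check: no.
Legal moves: Kb7, Ne6, Nc6, Nf5, Nxb5, Nf3, Nxb3, Nxe2, Nc2, d1=Q, d1=R, d1=B, d1=N.
Count: 13.

13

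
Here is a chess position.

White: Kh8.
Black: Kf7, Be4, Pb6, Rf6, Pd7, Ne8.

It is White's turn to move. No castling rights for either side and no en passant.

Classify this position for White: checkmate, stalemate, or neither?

stalemate

White to move; white king on h8.
In check: no.
King squares — g7: attacked by Kf7; h7: attacked by Be4; g8: attacked by Kf7.
Legal moves for White: none.
Not in check and no legal moves → stalemate.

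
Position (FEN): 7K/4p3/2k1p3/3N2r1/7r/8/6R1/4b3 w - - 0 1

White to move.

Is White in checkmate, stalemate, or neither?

White to move; white king on h8.
In check: yes, from the black rook on h4.
King squares — g7: attacked by Rg5; h7: attacked by Rh4; g8: attacked by Rg5.
Legal moves for White: none.
In check with no legal moves → checkmate.

checkmate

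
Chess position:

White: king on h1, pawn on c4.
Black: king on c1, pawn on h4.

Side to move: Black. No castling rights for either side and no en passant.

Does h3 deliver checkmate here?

After h3: white king on h1; in check: no.
White is not in check, so this cannot be checkmate.

no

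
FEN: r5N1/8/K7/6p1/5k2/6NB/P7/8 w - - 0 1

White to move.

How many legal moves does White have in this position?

3

White to move; king on a6.
In check: yes, from the black rook on a8.
Legal moves: Kb7, Kb6, Kb5.
Count: 3.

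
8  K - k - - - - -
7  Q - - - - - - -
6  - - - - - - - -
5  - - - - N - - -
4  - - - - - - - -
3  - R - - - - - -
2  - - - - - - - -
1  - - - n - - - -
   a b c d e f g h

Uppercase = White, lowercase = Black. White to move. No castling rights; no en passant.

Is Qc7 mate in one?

After Qc7: black king on c8; in check: yes, from the white queen on c7.
Black has 1 legal reply: Kxc7.
In check but a legal move exists → not checkmate.

no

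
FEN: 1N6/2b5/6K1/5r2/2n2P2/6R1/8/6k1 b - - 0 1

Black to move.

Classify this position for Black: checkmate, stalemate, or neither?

Black to move; black king on g1.
In check: yes, from the white rook on g3.
King squares — f1: available; h1: available; f2: available; g2: attacked by Rg3; h2: available.
Legal moves for Black: Kh2, Kf2, Kh1, Kf1.
Black is in check but has 4 legal moves → neither.

neither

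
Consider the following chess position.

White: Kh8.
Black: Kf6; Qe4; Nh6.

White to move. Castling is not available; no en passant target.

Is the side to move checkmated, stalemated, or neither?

stalemate

White to move; white king on h8.
In check: no.
King squares — g7: attacked by Kf6; h7: attacked by Qe4; g8: attacked by Nh6.
Legal moves for White: none.
Not in check and no legal moves → stalemate.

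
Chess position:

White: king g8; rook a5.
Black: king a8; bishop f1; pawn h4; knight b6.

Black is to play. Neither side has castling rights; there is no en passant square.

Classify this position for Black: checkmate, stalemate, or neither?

Black to move; black king on a8.
In check: yes, from the white rook on a5.
King squares — a7: attacked by Ra5; b7: available; b8: available.
Legal moves for Black: Kb8, Kb7, Ba6.
Black is in check but has 3 legal moves → neither.

neither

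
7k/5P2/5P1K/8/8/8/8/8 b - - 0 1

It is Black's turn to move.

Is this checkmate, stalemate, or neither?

stalemate

Black to move; black king on h8.
In check: no.
King squares — g7: attacked by Pf6; h7: attacked by Kh6; g8: attacked by Pf7.
Legal moves for Black: none.
Not in check and no legal moves → stalemate.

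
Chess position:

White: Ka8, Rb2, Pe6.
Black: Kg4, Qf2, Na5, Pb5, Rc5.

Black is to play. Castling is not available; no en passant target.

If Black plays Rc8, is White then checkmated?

yes

After Rc8: white king on a8; in check: yes, from the black rook on c8.
King squares — a7: attacked by Qf2; b7: attacked by Na5; b8: attacked by Rc8.
White has no legal moves → checkmate.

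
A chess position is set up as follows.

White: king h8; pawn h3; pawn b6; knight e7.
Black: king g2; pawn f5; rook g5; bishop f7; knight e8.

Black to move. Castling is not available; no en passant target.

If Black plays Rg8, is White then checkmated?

After Rg8: white king on h8; in check: yes, from the black rook on g8.
White has 2 legal replies: Kh7, Nxg8.
In check but a legal move exists → not checkmate.

no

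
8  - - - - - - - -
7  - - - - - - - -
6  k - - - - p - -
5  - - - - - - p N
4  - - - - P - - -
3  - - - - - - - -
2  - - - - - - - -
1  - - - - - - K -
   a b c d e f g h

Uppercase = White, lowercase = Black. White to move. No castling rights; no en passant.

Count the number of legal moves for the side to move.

White to move; king on g1.
In check: no.
Legal moves: Ng7, Nxf6, Nf4, Ng3, Kh2, Kg2, Kf2, Kh1, Kf1, e5.
Count: 10.

10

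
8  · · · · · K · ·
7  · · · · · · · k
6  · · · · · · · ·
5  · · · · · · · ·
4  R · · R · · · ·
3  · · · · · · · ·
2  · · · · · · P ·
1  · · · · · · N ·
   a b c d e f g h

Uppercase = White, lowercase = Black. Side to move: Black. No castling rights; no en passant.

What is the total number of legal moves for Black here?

3

Black to move; king on h7.
In check: no.
Legal moves: Kh8, Kh6, Kg6.
Count: 3.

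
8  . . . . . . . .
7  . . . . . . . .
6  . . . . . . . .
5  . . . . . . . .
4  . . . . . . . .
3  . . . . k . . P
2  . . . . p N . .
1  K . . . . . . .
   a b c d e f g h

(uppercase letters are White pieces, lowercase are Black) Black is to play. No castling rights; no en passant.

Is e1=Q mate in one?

no

After e1=Q: white king on a1; in check: yes, from the black queen on e1.
White has 3 legal replies: Kb2, Ka2, Nd1+.
In check but a legal move exists → not checkmate.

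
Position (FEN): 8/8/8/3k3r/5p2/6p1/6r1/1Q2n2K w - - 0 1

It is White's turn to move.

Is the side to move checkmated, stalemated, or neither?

checkmate

White to move; white king on h1.
In check: yes, from the black rook on h5.
King squares — g1: attacked by Rg2; g2: attacked by Ne1; h2: attacked by Rg2.
Legal moves for White: none.
In check with no legal moves → checkmate.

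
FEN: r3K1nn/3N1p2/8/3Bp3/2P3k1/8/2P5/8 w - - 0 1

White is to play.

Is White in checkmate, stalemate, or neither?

White to move; white king on e8.
In check: yes, from the black rook on a8.
Legal moves for White: Nb8, Bxa8.
White is in check but has 2 legal moves → neither.

neither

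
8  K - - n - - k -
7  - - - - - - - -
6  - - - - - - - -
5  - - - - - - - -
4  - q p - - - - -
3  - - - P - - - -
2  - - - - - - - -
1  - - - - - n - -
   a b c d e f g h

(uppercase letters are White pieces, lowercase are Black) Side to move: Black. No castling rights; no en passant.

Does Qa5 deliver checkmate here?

After Qa5: white king on a8; in check: yes, from the black queen on a5.
White has 1 legal reply: Kb8.
In check but a legal move exists → not checkmate.

no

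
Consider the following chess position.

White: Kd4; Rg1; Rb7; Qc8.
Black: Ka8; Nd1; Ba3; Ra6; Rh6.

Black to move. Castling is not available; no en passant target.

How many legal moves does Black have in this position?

0

Black to move; king on a8.
In check: yes, from the white queen on c8.
Legal moves: none.
Count: 0.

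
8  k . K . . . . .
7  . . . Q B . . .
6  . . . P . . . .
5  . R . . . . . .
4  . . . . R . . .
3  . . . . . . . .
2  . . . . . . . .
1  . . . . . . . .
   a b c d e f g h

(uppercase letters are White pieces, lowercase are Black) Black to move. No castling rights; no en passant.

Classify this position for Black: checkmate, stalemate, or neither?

Black to move; black king on a8.
In check: no.
King squares — a7: attacked by Qd7; b7: attacked by Rb5; b8: attacked by Rb5.
Legal moves for Black: none.
Not in check and no legal moves → stalemate.

stalemate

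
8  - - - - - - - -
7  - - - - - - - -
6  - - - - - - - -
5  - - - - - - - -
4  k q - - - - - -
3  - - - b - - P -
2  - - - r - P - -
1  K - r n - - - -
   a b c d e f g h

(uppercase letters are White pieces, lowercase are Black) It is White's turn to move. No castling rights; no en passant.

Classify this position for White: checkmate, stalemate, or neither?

White to move; white king on a1.
In check: yes, from the black rook on c1.
King squares — b1: attacked by Rc1; a2: attacked by Rd2; b2: attacked by Nd1.
Legal moves for White: none.
In check with no legal moves → checkmate.

checkmate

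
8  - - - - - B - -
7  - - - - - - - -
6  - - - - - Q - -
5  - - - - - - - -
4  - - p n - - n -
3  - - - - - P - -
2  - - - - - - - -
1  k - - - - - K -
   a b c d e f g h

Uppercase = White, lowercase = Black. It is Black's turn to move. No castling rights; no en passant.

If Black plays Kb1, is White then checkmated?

no

After Kb1: white king on g1; in check: no.
White is not in check, so this cannot be checkmate.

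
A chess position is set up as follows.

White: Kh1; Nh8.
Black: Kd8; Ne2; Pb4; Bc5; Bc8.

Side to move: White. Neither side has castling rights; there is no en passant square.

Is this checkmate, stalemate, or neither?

neither

White to move; white king on h1.
In check: no.
Legal moves for White: Nf7+, Ng6, Kh2, Kg2.
White has 4 legal moves and is not in check → neither.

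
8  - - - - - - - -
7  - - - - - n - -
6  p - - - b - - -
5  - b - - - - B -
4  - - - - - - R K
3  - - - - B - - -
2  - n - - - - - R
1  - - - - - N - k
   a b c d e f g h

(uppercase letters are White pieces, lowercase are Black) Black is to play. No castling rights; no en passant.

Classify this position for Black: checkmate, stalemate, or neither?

Black to move; black king on h1.
In check: yes, from the white rook on h2.
King squares — g1: attacked by Be3; g2: attacked by Rh2; h2: attacked by Nf1.
Legal moves for Black: none.
In check with no legal moves → checkmate.

checkmate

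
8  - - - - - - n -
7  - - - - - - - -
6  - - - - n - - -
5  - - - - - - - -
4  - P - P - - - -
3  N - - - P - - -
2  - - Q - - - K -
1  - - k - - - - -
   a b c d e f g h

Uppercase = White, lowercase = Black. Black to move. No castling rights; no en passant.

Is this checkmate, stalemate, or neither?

Black to move; black king on c1.
In check: yes, from the white queen on c2.
King squares — b1: attacked by Qc2; d1: attacked by Qc2; b2: attacked by Qc2; c2: attacked by Na3; d2: attacked by Qc2.
Legal moves for Black: none.
In check with no legal moves → checkmate.

checkmate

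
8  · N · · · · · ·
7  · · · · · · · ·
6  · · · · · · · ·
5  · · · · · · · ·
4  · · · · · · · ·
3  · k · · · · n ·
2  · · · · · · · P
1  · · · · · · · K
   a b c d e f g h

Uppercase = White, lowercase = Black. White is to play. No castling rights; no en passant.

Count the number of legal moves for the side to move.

White to move; king on h1.
In check: yes, from the black knight on g3.
Legal moves: Kg2, Kg1, hxg3.
Count: 3.

3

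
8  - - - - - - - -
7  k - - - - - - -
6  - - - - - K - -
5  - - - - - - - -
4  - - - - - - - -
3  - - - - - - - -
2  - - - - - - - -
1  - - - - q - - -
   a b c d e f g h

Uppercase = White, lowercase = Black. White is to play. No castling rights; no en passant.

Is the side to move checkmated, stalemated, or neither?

White to move; white king on f6.
In check: no.
Legal moves for White: Kg7, Kf7, Kg6, Kg5, Kf5.
White has 5 legal moves and is not in check → neither.

neither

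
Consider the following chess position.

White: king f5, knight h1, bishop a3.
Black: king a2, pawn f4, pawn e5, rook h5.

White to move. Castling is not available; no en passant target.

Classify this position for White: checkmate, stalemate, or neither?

White to move; white king on f5.
In check: yes, from the black rook on h5.
King squares — e4: available; f4: attacked by Pe5; g4: available; e5: attacked by Rh5; g5: attacked by Rh5; e6: available; f6: available; g6: available.
Legal moves for White: Kg6, Kf6, Ke6, Kg4, Ke4.
White is in check but has 5 legal moves → neither.

neither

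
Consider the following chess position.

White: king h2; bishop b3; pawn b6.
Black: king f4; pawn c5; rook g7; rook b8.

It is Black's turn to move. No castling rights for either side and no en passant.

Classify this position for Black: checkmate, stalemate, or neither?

neither

Black to move; black king on f4.
In check: no.
Legal moves for Black include: Rh8#, Rbg8, Rf8, Re8, Rd8, Rc8, Ra8, Rbb7, Rxb6, Rgg8, Rh7+, Rf7, Re7, Rd7, Rc7, Rgb7, Ra7, Rg6, ... (list truncated; more exist).
Black has legal moves and is not in check → neither.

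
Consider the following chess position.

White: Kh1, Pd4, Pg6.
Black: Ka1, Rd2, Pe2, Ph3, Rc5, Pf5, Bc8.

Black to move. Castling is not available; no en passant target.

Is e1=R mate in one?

After e1=R: white king on h1; in check: yes, from the black rook on e1.
King squares — g1: attacked by Re1; g2: attacked by Rd2; h2: attacked by Rd2.
White has no legal moves → checkmate.

yes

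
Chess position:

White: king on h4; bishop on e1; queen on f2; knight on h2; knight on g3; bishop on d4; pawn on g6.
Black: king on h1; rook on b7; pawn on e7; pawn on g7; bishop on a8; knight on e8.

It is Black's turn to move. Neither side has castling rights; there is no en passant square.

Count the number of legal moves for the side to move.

Black to move; king on h1.
In check: yes, from the white knight on g3.
Legal moves: none.
Count: 0.

0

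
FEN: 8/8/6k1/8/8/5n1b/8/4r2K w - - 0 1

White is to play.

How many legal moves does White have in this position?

White to move; king on h1.
In check: yes, from the black rook on e1.
Legal moves: none.
Count: 0.

0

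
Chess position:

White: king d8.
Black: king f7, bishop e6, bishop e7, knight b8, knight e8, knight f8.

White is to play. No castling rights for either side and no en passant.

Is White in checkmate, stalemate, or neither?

White to move; white king on d8.
In check: yes, from the black bishop on e7.
King squares — c7: attacked by Ne8; d7: attacked by Be6; e7: attacked by Kf7; c8: attacked by Be6; e8: attacked by Kf7.
Legal moves for White: none.
In check with no legal moves → checkmate.

checkmate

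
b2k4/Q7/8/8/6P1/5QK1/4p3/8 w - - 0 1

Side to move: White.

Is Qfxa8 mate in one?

After Qfxa8: black king on d8; in check: yes, from the white queen on a8.
King squares — c7: attacked by Qa7; d7: attacked by Qa7; e7: attacked by Qa7; c8: attacked by Qa8; e8: attacked by Qa8.
Black has no legal moves → checkmate.

yes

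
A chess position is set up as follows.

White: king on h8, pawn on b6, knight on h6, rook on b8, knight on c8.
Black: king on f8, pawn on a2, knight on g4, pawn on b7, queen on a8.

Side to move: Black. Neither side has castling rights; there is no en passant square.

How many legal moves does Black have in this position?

17

Black to move; king on f8.
In check: no.
Legal moves: Ke8, Qxb8, Qa7, Qa6, Qa5, Qa4, Qa3, Nxh6, Nf6, Ne5, Ne3, Nh2, Nf2, a1=Q+, a1=R, a1=B+, a1=N.
Count: 17.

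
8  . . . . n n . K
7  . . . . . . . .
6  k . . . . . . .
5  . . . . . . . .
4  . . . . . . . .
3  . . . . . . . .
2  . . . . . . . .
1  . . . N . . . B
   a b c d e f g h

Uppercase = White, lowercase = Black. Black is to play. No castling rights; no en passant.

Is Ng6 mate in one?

After Ng6: white king on h8; in check: yes, from the black knight on g6.
White has 2 legal replies: Kg8, Kh7.
In check but a legal move exists → not checkmate.

no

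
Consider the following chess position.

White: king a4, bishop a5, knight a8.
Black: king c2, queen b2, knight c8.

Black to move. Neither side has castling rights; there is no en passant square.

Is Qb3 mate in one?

yes

After Qb3: white king on a4; in check: yes, from the black queen on b3.
King squares — a3: attacked by Qb3; b3: attacked by Kc2; b4: attacked by Qb3; a5: own bishop; b5: attacked by Qb3.
White has no legal moves → checkmate.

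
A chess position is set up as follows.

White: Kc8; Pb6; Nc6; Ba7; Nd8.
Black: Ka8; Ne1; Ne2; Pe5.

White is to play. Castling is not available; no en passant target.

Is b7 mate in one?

After b7: black king on a8; in check: yes, from the white pawn on b7.
King squares — a7: attacked by Nc6; b7: attacked by Kc8; b8: attacked by Nc6.
Black has no legal moves → checkmate.

yes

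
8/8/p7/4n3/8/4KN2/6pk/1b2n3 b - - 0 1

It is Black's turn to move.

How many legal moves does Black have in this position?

5

Black to move; king on h2.
In check: yes, from the white knight on f3.
Legal moves: Kh3, Kg3, Kh1, N5xf3, N1xf3.
Count: 5.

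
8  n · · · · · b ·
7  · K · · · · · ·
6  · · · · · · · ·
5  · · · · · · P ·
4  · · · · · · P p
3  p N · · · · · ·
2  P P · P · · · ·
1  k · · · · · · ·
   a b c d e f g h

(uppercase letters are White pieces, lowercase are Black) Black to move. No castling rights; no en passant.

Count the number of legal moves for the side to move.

4

Black to move; king on a1.
In check: yes, from the white knight on b3.
Legal moves: Kxb2, Kxa2, Kb1, Bxb3.
Count: 4.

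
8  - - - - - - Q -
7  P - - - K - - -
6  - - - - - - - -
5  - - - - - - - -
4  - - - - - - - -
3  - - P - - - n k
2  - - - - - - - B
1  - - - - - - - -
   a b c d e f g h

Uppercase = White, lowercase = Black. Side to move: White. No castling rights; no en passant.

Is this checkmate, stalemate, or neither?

neither

White to move; white king on e7.
In check: no.
Legal moves for White include: Qh8+, Qf8, Qe8, Qd8, Qc8+, Qb8, Qa8, Qh7+, Qg7, Qf7, Qg6, Qe6+, Qg5, Qd5, Qg4+, Qc4, Qxg3#, Qb3, ... (list truncated; more exist).
White has legal moves and is not in check → neither.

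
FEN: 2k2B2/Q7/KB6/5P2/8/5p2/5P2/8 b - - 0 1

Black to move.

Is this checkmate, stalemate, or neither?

stalemate

Black to move; black king on c8.
In check: no.
King squares — b7: attacked by Ka6; c7: attacked by Bb6; d7: attacked by Qa7; b8: attacked by Qa7; d8: attacked by Bb6.
Legal moves for Black: none.
Not in check and no legal moves → stalemate.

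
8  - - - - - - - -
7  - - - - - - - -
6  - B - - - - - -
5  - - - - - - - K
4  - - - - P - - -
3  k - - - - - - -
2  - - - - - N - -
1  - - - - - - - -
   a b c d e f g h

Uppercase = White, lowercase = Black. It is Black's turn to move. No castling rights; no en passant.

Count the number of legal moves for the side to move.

5

Black to move; king on a3.
In check: no.
Legal moves: Kb4, Ka4, Kb3, Kb2, Ka2.
Count: 5.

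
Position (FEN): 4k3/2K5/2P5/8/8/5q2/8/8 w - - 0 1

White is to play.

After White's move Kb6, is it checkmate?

After Kb6: black king on e8; in check: no.
Black is not in check, so this cannot be checkmate.

no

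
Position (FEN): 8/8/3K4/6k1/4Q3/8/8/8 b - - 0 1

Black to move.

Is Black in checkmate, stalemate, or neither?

neither

Black to move; black king on g5.
In check: no.
Legal moves for Black: Kh6, Kf6, Kh5.
Black has 3 legal moves and is not in check → neither.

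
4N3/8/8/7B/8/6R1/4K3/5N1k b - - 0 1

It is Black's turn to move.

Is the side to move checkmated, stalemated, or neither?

stalemate

Black to move; black king on h1.
In check: no.
King squares — g1: attacked by Rg3; g2: attacked by Rg3; h2: attacked by Nf1.
Legal moves for Black: none.
Not in check and no legal moves → stalemate.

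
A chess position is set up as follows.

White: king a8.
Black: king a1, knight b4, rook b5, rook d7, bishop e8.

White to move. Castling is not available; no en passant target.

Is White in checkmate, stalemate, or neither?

stalemate

White to move; white king on a8.
In check: no.
King squares — a7: attacked by Rd7; b7: attacked by Rb5; b8: attacked by Rb5.
Legal moves for White: none.
Not in check and no legal moves → stalemate.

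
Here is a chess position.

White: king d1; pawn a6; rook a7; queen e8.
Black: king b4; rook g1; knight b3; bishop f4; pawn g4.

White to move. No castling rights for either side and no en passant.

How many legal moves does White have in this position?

3

White to move; king on d1.
In check: yes, from the black rook on g1.
Legal moves: Ke2, Kc2, Qe1+.
Count: 3.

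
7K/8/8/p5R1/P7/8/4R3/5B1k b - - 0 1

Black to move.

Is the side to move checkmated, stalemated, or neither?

stalemate

Black to move; black king on h1.
In check: no.
King squares — g1: attacked by Rg5; g2: attacked by Bf1; h2: attacked by Re2.
Legal moves for Black: none.
Not in check and no legal moves → stalemate.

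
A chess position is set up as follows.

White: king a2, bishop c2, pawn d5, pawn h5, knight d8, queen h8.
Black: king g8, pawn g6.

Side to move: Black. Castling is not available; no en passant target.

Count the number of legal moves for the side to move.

1

Black to move; king on g8.
In check: yes, from the white queen on h8.
Legal moves: Kxh8.
Count: 1.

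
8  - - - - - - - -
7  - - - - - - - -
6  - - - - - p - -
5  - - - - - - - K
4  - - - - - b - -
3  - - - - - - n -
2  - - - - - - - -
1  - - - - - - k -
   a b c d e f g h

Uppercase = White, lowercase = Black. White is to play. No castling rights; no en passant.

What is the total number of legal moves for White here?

3

White to move; king on h5.
In check: yes, from the black knight on g3.
Legal moves: Kg6, Kh4, Kg4.
Count: 3.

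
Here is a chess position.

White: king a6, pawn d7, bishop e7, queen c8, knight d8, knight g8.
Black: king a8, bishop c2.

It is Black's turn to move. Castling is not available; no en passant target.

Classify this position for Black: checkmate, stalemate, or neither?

checkmate

Black to move; black king on a8.
In check: yes, from the white queen on c8.
King squares — a7: attacked by Ka6; b7: attacked by Ka6; b8: attacked by Qc8.
Legal moves for Black: none.
In check with no legal moves → checkmate.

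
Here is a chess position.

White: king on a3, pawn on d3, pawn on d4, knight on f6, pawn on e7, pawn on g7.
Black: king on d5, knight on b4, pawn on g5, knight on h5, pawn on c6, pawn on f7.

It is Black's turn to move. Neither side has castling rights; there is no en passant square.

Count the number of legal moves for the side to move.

4

Black to move; king on d5.
In check: yes, from the white knight on f6.
Legal moves: Ke6, Kd6, Kxd4, Nxf6.
Count: 4.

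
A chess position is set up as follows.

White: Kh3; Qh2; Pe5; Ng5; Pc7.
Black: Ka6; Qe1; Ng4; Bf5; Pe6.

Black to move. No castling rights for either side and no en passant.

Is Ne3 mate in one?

After Ne3: white king on h3; in check: yes, from the black bishop on f5.
King squares — g2: attacked by Ne3; h2: own queen; g3: attacked by Qe1; g4: attacked by Ne3; h4: attacked by Qe1.
White has no legal moves → checkmate.

yes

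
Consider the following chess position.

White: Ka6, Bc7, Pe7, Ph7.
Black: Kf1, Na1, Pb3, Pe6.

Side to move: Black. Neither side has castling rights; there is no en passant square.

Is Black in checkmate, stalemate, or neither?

neither

Black to move; black king on f1.
In check: no.
Legal moves for Black: Kg2, Kf2, Ke2, Kg1, Ke1, Nc2, e5, b2.
Black has 8 legal moves and is not in check → neither.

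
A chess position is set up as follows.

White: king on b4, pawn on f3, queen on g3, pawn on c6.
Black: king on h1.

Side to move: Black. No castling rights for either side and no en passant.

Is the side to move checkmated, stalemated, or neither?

Black to move; black king on h1.
In check: no.
King squares — g1: attacked by Qg3; g2: attacked by Qg3; h2: attacked by Qg3.
Legal moves for Black: none.
Not in check and no legal moves → stalemate.

stalemate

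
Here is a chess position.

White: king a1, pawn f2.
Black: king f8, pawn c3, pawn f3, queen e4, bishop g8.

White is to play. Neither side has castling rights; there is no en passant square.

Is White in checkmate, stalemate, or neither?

White to move; white king on a1.
In check: no.
King squares — b1: attacked by Qe4; a2: attacked by Bg8; b2: attacked by Pc3.
Legal moves for White: none.
Not in check and no legal moves → stalemate.

stalemate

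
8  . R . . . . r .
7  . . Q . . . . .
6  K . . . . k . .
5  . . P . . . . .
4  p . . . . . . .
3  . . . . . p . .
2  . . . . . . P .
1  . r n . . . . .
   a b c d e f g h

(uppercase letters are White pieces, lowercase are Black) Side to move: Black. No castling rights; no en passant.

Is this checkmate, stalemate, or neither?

neither

Black to move; black king on f6.
In check: no.
Legal moves for Black include: Rh8, Rf8, Re8, Rd8, Rc8, Rgxb8, Rg7, Rg6, Rg5, Rg4, Rg3, Rxg2, Kg6, Ke6, Kg5, Kf5, Nd3, Nb3, ... (list truncated; more exist).
Black has legal moves and is not in check → neither.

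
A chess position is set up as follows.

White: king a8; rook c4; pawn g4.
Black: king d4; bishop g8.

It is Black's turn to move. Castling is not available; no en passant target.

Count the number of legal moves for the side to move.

Black to move; king on d4.
In check: yes, from the white rook on c4.
Legal moves: Ke5, Kd5, Kxc4, Ke3, Kd3, Bxc4.
Count: 6.

6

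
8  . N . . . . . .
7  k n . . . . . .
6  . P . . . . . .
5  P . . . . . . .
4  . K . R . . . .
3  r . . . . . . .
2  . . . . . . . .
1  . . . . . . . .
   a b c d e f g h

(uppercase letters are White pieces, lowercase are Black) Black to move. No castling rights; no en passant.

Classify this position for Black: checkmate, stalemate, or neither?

neither

Black to move; black king on a7.
In check: yes, from the white pawn on b6.
Legal moves for Black: Kxb8, Ka8.
Black is in check but has 2 legal moves → neither.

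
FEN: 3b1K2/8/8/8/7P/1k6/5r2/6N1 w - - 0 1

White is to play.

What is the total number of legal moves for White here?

White to move; king on f8.
In check: yes, from the black rook on f2.
Legal moves: Kg8, Ke8, Kg7, Nf3.
Count: 4.

4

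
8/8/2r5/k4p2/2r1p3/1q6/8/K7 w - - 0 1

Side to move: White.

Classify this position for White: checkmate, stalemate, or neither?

stalemate

White to move; white king on a1.
In check: no.
King squares — b1: attacked by Qb3; a2: attacked by Qb3; b2: attacked by Qb3.
Legal moves for White: none.
Not in check and no legal moves → stalemate.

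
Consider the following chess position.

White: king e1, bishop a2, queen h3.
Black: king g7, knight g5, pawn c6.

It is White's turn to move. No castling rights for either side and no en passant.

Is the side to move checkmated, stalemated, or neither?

White to move; white king on e1.
In check: no.
Legal moves for White include: Qh8+, Qc8, Qh7+, Qd7+, Qh6+, Qe6, Qh5, Qf5, Qh4, Qg4, Qg3, Qf3, Qe3, Qd3, Qc3+, Qb3, Qa3, Qh2, ... (list truncated; more exist).
White has legal moves and is not in check → neither.

neither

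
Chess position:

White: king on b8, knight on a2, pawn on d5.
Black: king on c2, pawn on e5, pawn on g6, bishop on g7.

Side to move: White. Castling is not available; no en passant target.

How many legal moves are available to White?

White to move; king on b8.
In check: no.
Legal moves: Kc8, Ka8, Kc7, Kb7, Ka7, Nb4+, Nc3, Nc1, d6.
Count: 9.

9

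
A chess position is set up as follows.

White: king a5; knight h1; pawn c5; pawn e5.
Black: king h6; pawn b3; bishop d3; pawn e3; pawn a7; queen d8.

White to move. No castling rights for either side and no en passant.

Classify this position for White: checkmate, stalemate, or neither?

neither

White to move; white king on a5.
In check: yes, from the black queen on d8.
King squares — a4: available; b4: available; b5: attacked by Bd3; a6: attacked by Bd3; b6: attacked by Pa7.
Legal moves for White: Kb4, Ka4.
White is in check but has 2 legal moves → neither.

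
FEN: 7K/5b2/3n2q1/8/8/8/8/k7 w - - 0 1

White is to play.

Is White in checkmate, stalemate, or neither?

White to move; white king on h8.
In check: no.
King squares — g7: attacked by Qg6; h7: attacked by Qg6; g8: attacked by Qg6.
Legal moves for White: none.
Not in check and no legal moves → stalemate.

stalemate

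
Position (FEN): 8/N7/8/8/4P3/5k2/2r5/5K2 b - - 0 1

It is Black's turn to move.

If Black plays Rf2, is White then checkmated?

After Rf2: white king on f1; in check: yes, from the black rook on f2.
White has 2 legal replies: Kg1, Ke1.
In check but a legal move exists → not checkmate.

no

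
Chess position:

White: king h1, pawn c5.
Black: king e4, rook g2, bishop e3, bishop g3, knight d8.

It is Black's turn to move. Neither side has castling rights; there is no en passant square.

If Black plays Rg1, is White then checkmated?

After Rg1: white king on h1; in check: yes, from the black rook on g1.
King squares — g1: attacked by Be3; g2: attacked by Rg1; h2: attacked by Bg3.
White has no legal moves → checkmate.

yes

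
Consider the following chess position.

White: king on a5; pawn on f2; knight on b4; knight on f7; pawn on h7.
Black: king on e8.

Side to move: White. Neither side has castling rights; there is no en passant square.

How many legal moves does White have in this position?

White to move; king on a5.
In check: no.
Legal moves: Nh8, Nd8, Nh6, Nd6+, Ng5, Ne5, Kb6, Ka6, Kb5, Ka4, Nc6, Na6, Nd5, Nd3, Nc2, Na2, h8=Q+, h8=R+, h8=B, h8=N, f3, f4.
Count: 22.

22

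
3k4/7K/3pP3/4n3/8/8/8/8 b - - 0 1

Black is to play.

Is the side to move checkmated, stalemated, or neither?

Black to move; black king on d8.
In check: no.
Legal moves for Black: Ke8, Kc8, Ke7, Kc7, Nf7, Nd7, Ng6, Nc6, Ng4, Nc4, Nf3, Nd3, d5.
Black has 13 legal moves and is not in check → neither.

neither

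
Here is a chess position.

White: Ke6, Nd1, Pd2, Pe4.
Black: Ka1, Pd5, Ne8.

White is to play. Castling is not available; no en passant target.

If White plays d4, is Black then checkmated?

After d4: black king on a1; in check: no.
Black is not in check, so this cannot be checkmate.

no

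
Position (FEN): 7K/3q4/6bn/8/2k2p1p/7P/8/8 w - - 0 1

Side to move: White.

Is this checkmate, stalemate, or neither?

stalemate

White to move; white king on h8.
In check: no.
King squares — g7: attacked by Qd7; h7: attacked by Bg6; g8: attacked by Nh6.
Legal moves for White: none.
Not in check and no legal moves → stalemate.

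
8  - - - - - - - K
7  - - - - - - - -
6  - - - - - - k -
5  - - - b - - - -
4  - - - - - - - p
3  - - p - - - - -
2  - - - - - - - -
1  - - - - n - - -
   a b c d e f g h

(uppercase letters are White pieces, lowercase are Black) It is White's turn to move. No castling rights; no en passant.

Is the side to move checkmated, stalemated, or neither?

stalemate

White to move; white king on h8.
In check: no.
King squares — g7: attacked by Kg6; h7: attacked by Kg6; g8: attacked by Bd5.
Legal moves for White: none.
Not in check and no legal moves → stalemate.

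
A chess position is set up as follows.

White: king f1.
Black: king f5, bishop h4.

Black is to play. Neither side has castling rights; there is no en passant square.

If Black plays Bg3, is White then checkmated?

After Bg3: white king on f1; in check: no.
White is not in check, so this cannot be checkmate.

no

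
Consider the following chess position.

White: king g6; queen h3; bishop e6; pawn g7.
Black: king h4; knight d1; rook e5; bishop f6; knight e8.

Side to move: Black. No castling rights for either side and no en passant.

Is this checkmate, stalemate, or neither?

Black to move; black king on h4.
In check: yes, from the white queen on h3.
King squares — g3: attacked by Qh3; h3: attacked by Be6; g4: attacked by Qh3; g5: attacked by Kg6; h5: attacked by Qh3.
Legal moves for Black: none.
In check with no legal moves → checkmate.

checkmate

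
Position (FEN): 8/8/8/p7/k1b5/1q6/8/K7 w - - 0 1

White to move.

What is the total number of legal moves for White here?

0

White to move; king on a1.
In check: no.
Legal moves: none.
Count: 0.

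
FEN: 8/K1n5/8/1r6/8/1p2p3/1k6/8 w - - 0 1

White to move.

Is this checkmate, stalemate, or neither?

White to move; white king on a7.
In check: no.
King squares — a6: attacked by Nc7; b6: attacked by Rb5; b7: attacked by Rb5; a8: attacked by Nc7; b8: attacked by Rb5.
Legal moves for White: none.
Not in check and no legal moves → stalemate.

stalemate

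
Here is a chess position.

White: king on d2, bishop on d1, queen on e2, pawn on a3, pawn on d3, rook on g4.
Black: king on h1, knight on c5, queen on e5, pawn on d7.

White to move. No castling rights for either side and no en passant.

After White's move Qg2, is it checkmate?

After Qg2: black king on h1; in check: yes, from the white queen on g2.
King squares — g1: attacked by Qg2; g2: attacked by Rg4; h2: attacked by Qg2.
Black has no legal moves → checkmate.

yes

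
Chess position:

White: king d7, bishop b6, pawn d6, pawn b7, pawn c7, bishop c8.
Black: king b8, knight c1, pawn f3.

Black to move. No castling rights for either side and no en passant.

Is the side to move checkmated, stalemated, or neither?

Black to move; black king on b8.
In check: yes, from the white pawn on c7.
King squares — a7: attacked by Bb6; b7: attacked by Bc8; c7: attacked by Bb6; a8: attacked by Pb7; c8: attacked by Pb7.
Legal moves for Black: none.
In check with no legal moves → checkmate.

checkmate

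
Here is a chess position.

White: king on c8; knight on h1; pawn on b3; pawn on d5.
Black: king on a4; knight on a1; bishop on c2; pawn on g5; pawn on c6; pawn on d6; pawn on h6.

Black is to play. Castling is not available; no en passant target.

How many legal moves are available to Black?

7

Black to move; king on a4.
In check: yes, from the white pawn on b3.
Legal moves: Kb5, Ka5, Kb4, Kxb3, Ka3, Bxb3, Nxb3.
Count: 7.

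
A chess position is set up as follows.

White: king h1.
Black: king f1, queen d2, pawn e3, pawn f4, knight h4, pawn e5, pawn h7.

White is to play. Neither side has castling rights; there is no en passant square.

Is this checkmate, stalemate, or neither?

stalemate

White to move; white king on h1.
In check: no.
King squares — g1: attacked by Kf1; g2: attacked by Kf1; h2: attacked by Qd2.
Legal moves for White: none.
Not in check and no legal moves → stalemate.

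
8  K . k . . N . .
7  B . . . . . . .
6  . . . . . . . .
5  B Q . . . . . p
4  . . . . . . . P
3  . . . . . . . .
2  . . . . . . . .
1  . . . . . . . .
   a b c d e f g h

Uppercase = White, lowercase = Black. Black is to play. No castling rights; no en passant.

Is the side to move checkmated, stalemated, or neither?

stalemate

Black to move; black king on c8.
In check: no.
King squares — b7: attacked by Qb5; c7: attacked by Ba5; d7: attacked by Qb5; b8: attacked by Qb5; d8: attacked by Ba5.
Legal moves for Black: none.
Not in check and no legal moves → stalemate.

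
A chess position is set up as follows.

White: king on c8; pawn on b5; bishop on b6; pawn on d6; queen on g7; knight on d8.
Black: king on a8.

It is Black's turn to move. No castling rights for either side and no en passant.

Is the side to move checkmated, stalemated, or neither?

stalemate

Black to move; black king on a8.
In check: no.
King squares — a7: attacked by Bb6; b7: attacked by Qg7; b8: attacked by Kc8.
Legal moves for Black: none.
Not in check and no legal moves → stalemate.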